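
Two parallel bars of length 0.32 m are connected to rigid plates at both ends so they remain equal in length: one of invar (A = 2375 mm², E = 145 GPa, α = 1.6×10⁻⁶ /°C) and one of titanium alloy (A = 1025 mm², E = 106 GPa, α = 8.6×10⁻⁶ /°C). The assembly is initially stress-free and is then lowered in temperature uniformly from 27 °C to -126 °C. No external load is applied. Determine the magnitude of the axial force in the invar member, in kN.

Equilibrium of a rigid end plate with no external load gives equal and opposite internal forces ±P in the two members. Since α_{titanium alloy} > α_{invar}, cooling drives the titanium alloy into tension and the invar into compression.
Equating the net (thermal + elastic) strains gives |α₁ − α₂|·ΔT = P·[1/(A₁E₁) + 1/(A₂E₂)].
|α₁ − α₂|·ΔT = 7×10⁻⁶ × 153 = 0.001071.
1/(A₁E₁) + 1/(A₂E₂) = 1/(2375×145×10³) + 1/(1025×106×10³) = 1.211×10⁻⁸ N⁻¹.
P = 0.001071 / 1.211×10⁻⁸ = 88460 N = 88.46 kN.

P ≈ 88.5 kN (compressive in the invar)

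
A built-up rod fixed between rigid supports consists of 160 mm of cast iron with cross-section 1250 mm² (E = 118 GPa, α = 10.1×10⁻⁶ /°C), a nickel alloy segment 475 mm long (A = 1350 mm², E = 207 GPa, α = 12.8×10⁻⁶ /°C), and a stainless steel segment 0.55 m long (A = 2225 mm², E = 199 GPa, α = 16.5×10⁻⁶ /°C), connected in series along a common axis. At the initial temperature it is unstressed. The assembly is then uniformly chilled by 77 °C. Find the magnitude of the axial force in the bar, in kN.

With the walls removed the bar would change length by δ_free = Σ αᵢΔT Lᵢ = 10.1×10⁻⁶×77×160 + 12.8×10⁻⁶×77×475 + 16.5×10⁻⁶×77×550 = 1.291 mm.
The rigid supports impose zero overall length change; the single axial force P common to all segments must satisfy P Σ Lᵢ/(AᵢEᵢ) = δ_free.
Σ Lᵢ/(AᵢEᵢ) = 160/(1250×118×10³) + 475/(1350×207×10³) + 550/(2225×199×10³) = 4.027×10⁻⁶ mm/N.
P = 1.291 / 4.027×10⁻⁶ = 320700 N = 320.7 kN, tensile.

P ≈ 321 kN (tensile)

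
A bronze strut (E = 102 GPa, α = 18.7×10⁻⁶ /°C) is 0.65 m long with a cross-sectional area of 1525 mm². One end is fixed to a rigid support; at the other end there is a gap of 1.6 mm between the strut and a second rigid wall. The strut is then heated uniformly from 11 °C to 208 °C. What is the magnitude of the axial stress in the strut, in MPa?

Unrestrained expansion: δ_free = αΔT L = 18.7×10⁻⁶ × 197 × 650 = 2.395 mm.
After closing the 1.6 mm clearance, 2.395 − 1.6 = 0.7945 mm of expansion remains to be suppressed by the wall.
That suppressed elongation corresponds to σ = E·Δ/L = 102×10³ × 0.7945/650 = 124.7 MPa.

σ ≈ 125 MPa (compressive)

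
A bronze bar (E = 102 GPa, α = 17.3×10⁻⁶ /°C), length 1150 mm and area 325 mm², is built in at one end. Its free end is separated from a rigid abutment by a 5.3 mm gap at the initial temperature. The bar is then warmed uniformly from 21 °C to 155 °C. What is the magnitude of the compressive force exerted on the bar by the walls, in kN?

P ≈ 0 kN

Free thermal elongation = αΔT L = 17.3×10⁻⁶ × 134 × 1150 = 2.666 mm.
Since δ_free = 2.67 mm is less than the 5.3 mm gap, the bar never touches the wall. No axial force develops.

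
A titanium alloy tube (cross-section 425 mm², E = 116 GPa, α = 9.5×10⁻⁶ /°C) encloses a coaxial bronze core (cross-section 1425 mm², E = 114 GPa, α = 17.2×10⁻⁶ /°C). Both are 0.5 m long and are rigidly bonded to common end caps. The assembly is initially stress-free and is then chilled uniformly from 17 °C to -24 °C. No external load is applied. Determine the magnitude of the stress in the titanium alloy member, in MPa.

σ ≈ 28.1 MPa (compressive)

Both members must finish at the same length. With the larger α, the bronze tends to over-contract; the plates restrain it, putting the bronze in tension and the titanium alloy in compression. With no external load the two internal forces are equal and opposite, magnitude P.
Compatibility of the two members (thermal + elastic change equal): (α₁ − α₂)ΔT = P·[1/(A₁E₁) + 1/(A₂E₂)].
|α₁ − α₂|·ΔT = 7.7×10⁻⁶ × 41 = 0.0003157.
1/(A₁E₁) + 1/(A₂E₂) = 1/(425×116×10³) + 1/(1425×114×10³) = 2.644×10⁻⁸ N⁻¹.
P = 0.0003157 / 2.644×10⁻⁸ = 11940 N = 11.94 kN.
σ_{titanium alloy} = P/A₁ = 11940/425 = 28.09 MPa, compressive.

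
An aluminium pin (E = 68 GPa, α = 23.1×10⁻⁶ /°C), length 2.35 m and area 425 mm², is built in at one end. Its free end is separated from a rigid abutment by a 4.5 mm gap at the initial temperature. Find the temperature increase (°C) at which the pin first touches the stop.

ΔT ≈ 82.9 °C

Contact occurs when the free expansion equals the gap: αΔT L = 4.5 mm.
ΔT = 4.5 / (23.1×10⁻⁶ × 2350) = 82.9 °C.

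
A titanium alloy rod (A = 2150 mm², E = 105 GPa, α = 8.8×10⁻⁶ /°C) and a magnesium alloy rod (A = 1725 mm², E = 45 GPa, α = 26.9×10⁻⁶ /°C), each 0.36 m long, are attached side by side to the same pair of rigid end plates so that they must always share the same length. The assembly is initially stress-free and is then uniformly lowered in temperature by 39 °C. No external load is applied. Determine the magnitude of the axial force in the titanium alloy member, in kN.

P ≈ 40.8 kN (compressive in the titanium alloy)

Equilibrium of a rigid end plate with no external load gives equal and opposite internal forces ±P in the two members. Since α_{magnesium alloy} > α_{titanium alloy}, cooling drives the magnesium alloy into tension and the titanium alloy into compression.
Equating the net (thermal + elastic) strains gives |α₁ − α₂|·ΔT = P·[1/(A₁E₁) + 1/(A₂E₂)].
|α₁ − α₂|·ΔT = 18.1×10⁻⁶ × 39 = 0.0007059.
1/(A₁E₁) + 1/(A₂E₂) = 1/(2150×105×10³) + 1/(1725×45×10³) = 1.731×10⁻⁸ N⁻¹.
So P = 0.0007059 / 1.731×10⁻⁸ = 40.77 kN.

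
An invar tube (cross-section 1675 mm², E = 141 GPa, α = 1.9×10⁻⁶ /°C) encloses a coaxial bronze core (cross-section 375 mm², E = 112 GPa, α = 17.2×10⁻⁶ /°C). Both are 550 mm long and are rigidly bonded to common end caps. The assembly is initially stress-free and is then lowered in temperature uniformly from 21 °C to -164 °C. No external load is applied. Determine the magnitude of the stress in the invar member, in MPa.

Both members must finish at the same length. With the larger α, the bronze tends to over-contract; the plates restrain it, putting the bronze in tension and the invar in compression. With no external load the two internal forces are equal and opposite, magnitude P.
Equating the net (thermal + elastic) strains gives |α₁ − α₂|·ΔT = P·[1/(A₁E₁) + 1/(A₂E₂)].
|α₁ − α₂|·ΔT = 15.3×10⁻⁶ × 185 = 0.00283.
1/(A₁E₁) + 1/(A₂E₂) = 1/(1675×141×10³) + 1/(375×112×10³) = 2.804×10⁻⁸ N⁻¹.
P = 0.00283 / 2.804×10⁻⁸ = 100900 N = 100.9 kN.
σ_{invar} = P/A₁ = 100900/1675 = 60.26 MPa, compressive.

σ ≈ 60.3 MPa (compressive)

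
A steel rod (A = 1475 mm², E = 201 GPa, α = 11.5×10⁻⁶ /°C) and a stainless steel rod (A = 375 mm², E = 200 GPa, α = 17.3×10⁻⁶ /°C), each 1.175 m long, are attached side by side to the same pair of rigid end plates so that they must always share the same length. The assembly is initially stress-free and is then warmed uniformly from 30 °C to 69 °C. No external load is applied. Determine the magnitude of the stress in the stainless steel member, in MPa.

Both members must finish at the same length. With the larger α, the stainless steel tends to over-expand; the plates restrain it, putting the stainless steel in compression and the steel in tension. With no external load the two internal forces are equal and opposite, magnitude P.
Compatibility of the two members (thermal + elastic change equal): (α₁ − α₂)ΔT = P·[1/(A₁E₁) + 1/(A₂E₂)].
|α₁ − α₂|·ΔT = 5.8×10⁻⁶ × 39 = 0.0002262.
1/(A₁E₁) + 1/(A₂E₂) = 1/(1475×201×10³) + 1/(375×200×10³) = 1.671×10⁻⁸ N⁻¹.
P = 0.0002262 / 1.671×10⁻⁸ = 13540 N = 13.54 kN.
σ_{stainless steel} = P/A₂ = 13540/375 = 36.11 MPa, compressive.

σ ≈ 36.1 MPa (compressive)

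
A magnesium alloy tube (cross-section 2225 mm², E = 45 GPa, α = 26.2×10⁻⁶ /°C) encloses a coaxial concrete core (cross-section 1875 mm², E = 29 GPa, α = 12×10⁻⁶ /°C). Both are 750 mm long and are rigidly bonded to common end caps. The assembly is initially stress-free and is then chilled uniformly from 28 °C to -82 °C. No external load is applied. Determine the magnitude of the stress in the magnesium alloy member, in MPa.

σ ≈ 24.7 MPa (tensile)

Equilibrium of a rigid end plate with no external load gives equal and opposite internal forces ±P in the two members. Since α_{magnesium alloy} > α_{concrete}, cooling drives the magnesium alloy into tension and the concrete into compression.
Compatibility of the two members (thermal + elastic change equal): (α₁ − α₂)ΔT = P·[1/(A₁E₁) + 1/(A₂E₂)].
|α₁ − α₂|·ΔT = 14.2×10⁻⁶ × 110 = 0.001562.
1/(A₁E₁) + 1/(A₂E₂) = 1/(2225×45×10³) + 1/(1875×29×10³) = 2.838×10⁻⁸ N⁻¹.
So P = 0.001562 / 2.838×10⁻⁸ = 55.04 kN.
σ_{magnesium alloy} = P/A₁ = 55040/2225 = 24.74 MPa, tensile.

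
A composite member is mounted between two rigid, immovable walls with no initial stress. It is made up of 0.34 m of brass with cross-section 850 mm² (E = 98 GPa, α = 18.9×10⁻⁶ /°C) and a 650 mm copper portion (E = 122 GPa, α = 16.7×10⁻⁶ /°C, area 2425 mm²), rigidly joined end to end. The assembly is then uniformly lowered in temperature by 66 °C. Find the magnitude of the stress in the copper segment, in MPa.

σ ≈ 74.9 MPa (tensile)

If the supports were absent, the total length change would be Σ αᵢΔT Lᵢ = 18.9×10⁻⁶×66×340 + 16.7×10⁻⁶×66×650 = 1.141 mm.
The rigid supports impose zero overall length change; the single axial force P common to all segments must satisfy P Σ Lᵢ/(AᵢEᵢ) = δ_free.
Σ Lᵢ/(AᵢEᵢ) = 340/(850×98×10³) + 650/(2425×122×10³) = 6.279×10⁻⁶ mm/N.
Hence P = δ_free / Σ(L/AE) = 1.141/6.279×10⁻⁶ = 181.7 kN (tensile).
σ_{copper} = P / A = 181700 / 2425 = 74.91 MPa.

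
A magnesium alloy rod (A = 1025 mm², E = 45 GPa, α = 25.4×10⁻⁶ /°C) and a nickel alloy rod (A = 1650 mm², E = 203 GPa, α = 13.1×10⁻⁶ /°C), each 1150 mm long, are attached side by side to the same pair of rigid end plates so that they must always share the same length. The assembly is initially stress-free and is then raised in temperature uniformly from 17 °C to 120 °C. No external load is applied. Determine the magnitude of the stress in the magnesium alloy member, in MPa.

Equilibrium of a rigid end plate with no external load gives equal and opposite internal forces ±P in the two members. Since α_{magnesium alloy} > α_{nickel alloy}, heating drives the magnesium alloy into compression and the nickel alloy into tension.
Setting the final lengths equal and cancelling L: (α₁ − α₂)ΔT = P/(A₁E₁) + P/(A₂E₂).
|α₁ − α₂|·ΔT = 12.3×10⁻⁶ × 103 = 0.001267.
1/(A₁E₁) + 1/(A₂E₂) = 1/(1025×45×10³) + 1/(1650×203×10³) = 2.467×10⁻⁸ N⁻¹.
P = 0.001267 / 2.467×10⁻⁸ = 51360 N = 51.36 kN.
σ_{magnesium alloy} = P/A₁ = 51360/1025 = 50.11 MPa, compressive.

σ ≈ 50.1 MPa (compressive)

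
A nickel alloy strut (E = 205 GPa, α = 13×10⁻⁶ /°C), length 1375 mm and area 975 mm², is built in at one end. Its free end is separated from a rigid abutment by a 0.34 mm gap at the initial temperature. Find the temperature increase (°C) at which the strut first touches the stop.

The gap closes when αΔT L = 0.34 mm, since the strut is still unstressed at that instant.
So ΔT = g/(αL) = 0.34/(13×10⁻⁶ × 1375) = 19.02 °C.

ΔT ≈ 19 °C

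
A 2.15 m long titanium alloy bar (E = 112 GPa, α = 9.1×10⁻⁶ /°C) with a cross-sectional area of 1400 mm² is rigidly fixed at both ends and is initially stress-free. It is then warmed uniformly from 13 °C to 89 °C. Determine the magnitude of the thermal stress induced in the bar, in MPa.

σ ≈ 77.5 MPa (compressive)

With length fixed, the mechanical strain must cancel the thermal strain αΔT = 9.1×10⁻⁶ × 76 = 691.6×10⁻⁶.
Hence σ = E·αΔT = 112×10³ × 691.6×10⁻⁶ = 77.46 MPa, compressive.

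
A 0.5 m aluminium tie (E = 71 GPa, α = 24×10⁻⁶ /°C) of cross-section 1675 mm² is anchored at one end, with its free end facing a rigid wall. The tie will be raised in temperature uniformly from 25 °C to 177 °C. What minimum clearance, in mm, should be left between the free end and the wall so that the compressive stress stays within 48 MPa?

g ≈ 1.49 mm

With no wall the tie would lengthen by αΔT L = 24×10⁻⁶ × 152 × 500 = 1.824 mm.
A stress of 48 MPa corresponds to the wall pushing the tie back by σL/E = 48×500/(71×10³) = 0.338 mm.
So the gap has to take up the difference, g_min = δ_free − σL/E = 1.824 − 0.338 = 1.486 mm.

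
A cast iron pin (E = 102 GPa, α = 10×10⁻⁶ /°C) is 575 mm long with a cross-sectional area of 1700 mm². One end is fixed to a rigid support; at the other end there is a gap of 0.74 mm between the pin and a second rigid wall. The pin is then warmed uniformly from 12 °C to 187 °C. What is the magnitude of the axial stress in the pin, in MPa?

If the wall were absent the pin would grow by αΔT L = 10×10⁻⁶ × 175 × 575 = 1.006 mm.
The gap closes (δ_free > 0.74 mm) and the wall then resists a further 1.006 − 0.74 = 0.2662 mm of expansion.
That suppressed elongation corresponds to σ = E·Δ/L = 102×10³ × 0.2662/575 = 47.23 MPa.

σ ≈ 47.2 MPa (compressive)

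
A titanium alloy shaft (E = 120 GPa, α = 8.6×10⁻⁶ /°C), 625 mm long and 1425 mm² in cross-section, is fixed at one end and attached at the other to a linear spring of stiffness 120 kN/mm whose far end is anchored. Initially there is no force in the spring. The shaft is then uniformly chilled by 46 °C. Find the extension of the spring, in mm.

δ ≈ 0.172 mm

If the spring were absent the shaft would shorten by αΔT L = 8.6×10⁻⁶ × 46 × 625 = 0.2472 mm.
Let P be the tensile force in the spring. The shaft extends elastically by PL/(AE) and the spring stretches by P/k; together these equal δ_free.
P [ L/(AE) + 1/k ] = δ_free → P [ 625/(1425×120×10³) + 1/(120×10³) ] = 0.2472.
P = 0.2472 / 1.199×10⁻⁵ = 20620 N.
Spring extension = P/k = 20620/(120×10³) = 0.1719 mm.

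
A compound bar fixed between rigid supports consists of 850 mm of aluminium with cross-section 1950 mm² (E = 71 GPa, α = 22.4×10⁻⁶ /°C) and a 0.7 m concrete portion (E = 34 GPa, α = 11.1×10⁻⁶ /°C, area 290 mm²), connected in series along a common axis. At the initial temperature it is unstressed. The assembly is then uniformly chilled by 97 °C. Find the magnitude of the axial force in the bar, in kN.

If the supports were absent, the total length change would be Σ αᵢΔT Lᵢ = 22.4×10⁻⁶×97×850 + 11.1×10⁻⁶×97×700 = 2.601 mm.
The rigid supports impose zero overall length change; the single axial force P common to all segments must satisfy P Σ Lᵢ/(AᵢEᵢ) = δ_free.
Σ Lᵢ/(AᵢEᵢ) = 850/(1950×71×10³) + 700/(290×34×10³) = 7.713×10⁻⁵ mm/N.
P = 2.601 / 7.713×10⁻⁵ = 33720 N = 33.72 kN, tensile.

P ≈ 33.7 kN (tensile)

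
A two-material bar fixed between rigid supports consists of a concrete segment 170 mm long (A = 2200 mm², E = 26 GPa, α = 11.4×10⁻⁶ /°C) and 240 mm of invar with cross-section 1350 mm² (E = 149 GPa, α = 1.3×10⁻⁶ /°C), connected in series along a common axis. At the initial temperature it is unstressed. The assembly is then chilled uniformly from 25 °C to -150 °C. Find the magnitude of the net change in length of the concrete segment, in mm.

If the supports were absent, the total length change would be Σ αᵢΔT Lᵢ = 11.4×10⁻⁶×175×170 + 1.3×10⁻⁶×175×240 = 0.3937 mm.
The walls prevent any net length change, so an axial force P (same in every segment) develops. Compatibility: P · Σ Lᵢ/(AᵢEᵢ) = δ_free.
Σ Lᵢ/(AᵢEᵢ) = 170/(2200×26×10³) + 240/(1350×149×10³) = 4.165×10⁻⁶ mm/N.
P = 0.3937 / 4.165×10⁻⁶ = 94530 N = 94.53 kN, tensile.
For the concrete segment, free thermal change = 11.4×10⁻⁶×175×170 = 0.3391 mm and elastic change from P = 94530×170/(2200×26×10³) = 0.281 mm; these oppose, so the net change is 0.0582 mm (segment shortens).

|ΔL| ≈ 0.0582 mm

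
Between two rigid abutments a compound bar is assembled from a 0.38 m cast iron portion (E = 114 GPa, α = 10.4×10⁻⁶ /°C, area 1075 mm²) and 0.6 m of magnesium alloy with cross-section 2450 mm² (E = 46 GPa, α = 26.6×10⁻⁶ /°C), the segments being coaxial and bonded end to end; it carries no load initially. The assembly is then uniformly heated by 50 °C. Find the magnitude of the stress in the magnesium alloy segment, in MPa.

With the walls removed the bar would change length by δ_free = Σ αᵢΔT Lᵢ = 10.4×10⁻⁶×50×380 + 26.6×10⁻⁶×50×600 = 0.9956 mm.
The walls prevent any net length change, so an axial force P (same in every segment) develops. Compatibility: P · Σ Lᵢ/(AᵢEᵢ) = δ_free.
The series flexibility is Σ Lᵢ/(AᵢEᵢ) = 380/(1075×114×10³) + 600/(2450×46×10³) = 8.425×10⁻⁶ mm/N.
Hence P = δ_free / Σ(L/AE) = 0.9956/8.425×10⁻⁶ = 118.2 kN (compressive).
σ_{magnesium alloy} = P / A = 118200 / 2450 = 48.24 MPa.

σ ≈ 48.2 MPa (compressive)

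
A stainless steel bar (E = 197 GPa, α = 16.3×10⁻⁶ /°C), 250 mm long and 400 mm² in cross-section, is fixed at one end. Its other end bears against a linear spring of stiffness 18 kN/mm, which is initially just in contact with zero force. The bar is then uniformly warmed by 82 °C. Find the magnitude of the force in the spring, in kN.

If the spring were absent the bar would lengthen by αΔT L = 16.3×10⁻⁶ × 82 × 250 = 0.3342 mm.
Let P be the compressive force at the spring. The bar shortens elastically by PL/(AE) and the spring compresses by P/k; together these equal δ_free.
So P = δ_free / [L/(AE) + 1/k] = 0.3342 / [ 250/(400×197×10³) + 1/(18×10³) ].
P = 0.3342 / 5.873×10⁻⁵ = 5690 N.

P ≈ 5.69 kN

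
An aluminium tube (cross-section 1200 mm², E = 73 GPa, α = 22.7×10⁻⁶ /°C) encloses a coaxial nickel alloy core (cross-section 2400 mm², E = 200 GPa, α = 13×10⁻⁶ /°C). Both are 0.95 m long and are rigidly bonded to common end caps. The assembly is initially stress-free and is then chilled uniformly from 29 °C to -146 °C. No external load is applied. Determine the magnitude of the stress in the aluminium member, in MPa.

σ ≈ 105 MPa (tensile)

The aluminium has the larger α, so on cooling it would change length more than the nickel alloy if both were free. The rigid plates force a common final length, so the aluminium is put into tension and the nickel alloy into compression, with equal and opposite forces P (no external load).
Equating the net (thermal + elastic) strains gives |α₁ − α₂|·ΔT = P·[1/(A₁E₁) + 1/(A₂E₂)].
|α₁ − α₂|·ΔT = 9.7×10⁻⁶ × 175 = 0.001697.
1/(A₁E₁) + 1/(A₂E₂) = 1/(1200×73×10³) + 1/(2400×200×10³) = 1.35×10⁻⁸ N⁻¹.
P = 0.001697 / 1.35×10⁻⁸ = 125800 N = 125.8 kN.
σ_{aluminium} = P/A₁ = 125800/1200 = 104.8 MPa, tensile.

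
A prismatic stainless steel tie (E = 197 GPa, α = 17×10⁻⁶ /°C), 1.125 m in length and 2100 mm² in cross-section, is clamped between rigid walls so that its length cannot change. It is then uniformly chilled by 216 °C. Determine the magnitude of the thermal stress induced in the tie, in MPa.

The supports are rigid, so the total axial strain is zero. The restrained thermal strain is ε = αΔT = 17×10⁻⁶ × 216 = 3672×10⁻⁶.
The stress required to suppress this strain is σ = Eε = 197×10³ × 3672×10⁻⁶ = 723.4 MPa, tensile since the tie is trying to contract.

σ ≈ 723 MPa (tensile)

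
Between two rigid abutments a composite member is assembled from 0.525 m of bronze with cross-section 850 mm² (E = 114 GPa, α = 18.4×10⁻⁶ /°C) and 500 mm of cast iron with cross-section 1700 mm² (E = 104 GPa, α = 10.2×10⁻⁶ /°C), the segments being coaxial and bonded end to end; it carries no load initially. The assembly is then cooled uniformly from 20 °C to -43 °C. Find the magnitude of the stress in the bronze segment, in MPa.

Free thermal contraction of the whole bar: Σ αᵢΔT Lᵢ = 18.4×10⁻⁶×63×525 + 10.2×10⁻⁶×63×500 = 0.9299 mm.
Since the ends are fixed, an axial force P builds up, equal in every segment, with P · Σ Lᵢ/(AᵢEᵢ) = δ_free.
The series flexibility is Σ Lᵢ/(AᵢEᵢ) = 525/(850×114×10³) + 500/(1700×104×10³) = 8.246×10⁻⁶ mm/N.
P = 0.9299 / 8.246×10⁻⁶ = 112800 N = 112.8 kN, tensile.
σ_{bronze} = P / A = 112800 / 850 = 132.7 MPa.

σ ≈ 133 MPa (tensile)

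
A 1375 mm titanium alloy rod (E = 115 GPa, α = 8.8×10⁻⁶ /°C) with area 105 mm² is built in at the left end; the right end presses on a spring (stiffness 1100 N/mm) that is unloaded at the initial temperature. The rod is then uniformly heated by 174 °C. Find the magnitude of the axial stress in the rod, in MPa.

The unrestrained thermal change is αΔT L = 8.8×10⁻⁶ × 174 × 1375 = 2.105 mm.
With a force P in the spring, the elastic change of the rod is PL/(AE) and that of the spring is P/k; compatibility requires their sum to equal δ_free.
P [ L/(AE) + 1/k ] = δ_free → P [ 1375/(105×115×10³) + 1/(1100) ] = 2.105.
P = 2.105 / 0.001023 = 2058 N.
σ = P/A = 2058/105 = 19.6 MPa.

σ ≈ 19.6 MPa (compressive)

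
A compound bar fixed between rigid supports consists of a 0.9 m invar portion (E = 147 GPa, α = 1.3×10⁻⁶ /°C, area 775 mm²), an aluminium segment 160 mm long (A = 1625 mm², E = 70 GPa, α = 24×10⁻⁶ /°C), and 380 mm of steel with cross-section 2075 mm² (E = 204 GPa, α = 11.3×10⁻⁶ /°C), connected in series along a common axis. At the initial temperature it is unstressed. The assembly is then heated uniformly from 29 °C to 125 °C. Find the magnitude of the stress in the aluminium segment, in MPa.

If the supports were absent, the total length change would be Σ αᵢΔT Lᵢ = 1.3×10⁻⁶×96×900 + 24×10⁻⁶×96×160 + 11.3×10⁻⁶×96×380 = 0.8932 mm.
The walls prevent any net length change, so an axial force P (same in every segment) develops. Compatibility: P · Σ Lᵢ/(AᵢEᵢ) = δ_free.
Σ Lᵢ/(AᵢEᵢ) = 900/(775×147×10³) + 160/(1625×70×10³) + 380/(2075×204×10³) = 1.02×10⁻⁵ mm/N.
Hence P = δ_free / Σ(L/AE) = 0.8932/1.02×10⁻⁵ = 87.53 kN (compressive).
σ_{aluminium} = P / A = 87530 / 1625 = 53.87 MPa.

σ ≈ 53.9 MPa (compressive)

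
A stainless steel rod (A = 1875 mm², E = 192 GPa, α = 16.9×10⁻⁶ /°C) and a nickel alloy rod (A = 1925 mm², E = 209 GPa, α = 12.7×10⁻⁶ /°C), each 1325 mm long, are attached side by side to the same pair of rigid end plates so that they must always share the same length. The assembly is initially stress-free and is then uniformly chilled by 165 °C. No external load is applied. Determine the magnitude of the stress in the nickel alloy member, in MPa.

The stainless steel has the larger α, so on cooling it would change length more than the nickel alloy if both were free. The rigid plates force a common final length, so the stainless steel is put into tension and the nickel alloy into compression, with equal and opposite forces P (no external load).
Equating the net (thermal + elastic) strains gives |α₁ − α₂|·ΔT = P·[1/(A₁E₁) + 1/(A₂E₂)].
|α₁ − α₂|·ΔT = 4.2×10⁻⁶ × 165 = 0.000693.
1/(A₁E₁) + 1/(A₂E₂) = 1/(1875×192×10³) + 1/(1925×209×10³) = 5.263×10⁻⁹ N⁻¹.
P = 0.000693 / 5.263×10⁻⁹ = 131700 N = 131.7 kN.
σ_{nickel alloy} = P/A₂ = 131700/1925 = 68.4 MPa, compressive.

σ ≈ 68.4 MPa (compressive)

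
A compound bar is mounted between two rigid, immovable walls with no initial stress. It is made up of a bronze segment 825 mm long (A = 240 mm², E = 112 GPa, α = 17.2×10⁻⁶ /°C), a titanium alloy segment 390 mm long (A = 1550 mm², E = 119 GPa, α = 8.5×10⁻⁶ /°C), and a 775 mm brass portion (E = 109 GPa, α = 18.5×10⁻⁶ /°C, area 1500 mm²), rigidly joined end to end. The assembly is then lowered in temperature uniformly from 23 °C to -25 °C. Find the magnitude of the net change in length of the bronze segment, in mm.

|ΔL| ≈ 0.568 mm

Free thermal contraction of the whole bar: Σ αᵢΔT Lᵢ = 17.2×10⁻⁶×48×825 + 8.5×10⁻⁶×48×390 + 18.5×10⁻⁶×48×775 = 1.528 mm.
Since the ends are fixed, an axial force P builds up, equal in every segment, with P · Σ Lᵢ/(AᵢEᵢ) = δ_free.
Σ Lᵢ/(AᵢEᵢ) = 825/(240×112×10³) + 390/(1550×119×10³) + 775/(1500×109×10³) = 3.755×10⁻⁵ mm/N.
P = 1.528 / 3.755×10⁻⁵ = 40710 N = 40.71 kN, tensile.
For the bronze segment, free thermal change = 17.2×10⁻⁶×48×825 = 0.6811 mm and elastic change from P = 40710×825/(240×112×10³) = 1.249 mm; these oppose, so the net change is 0.568 mm (segment lengthens).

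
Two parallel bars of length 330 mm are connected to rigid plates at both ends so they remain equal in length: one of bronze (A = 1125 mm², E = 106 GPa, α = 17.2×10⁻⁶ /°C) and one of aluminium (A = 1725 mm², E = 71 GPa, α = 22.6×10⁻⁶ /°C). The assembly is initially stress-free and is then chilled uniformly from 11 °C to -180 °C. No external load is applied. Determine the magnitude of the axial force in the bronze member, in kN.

The aluminium has the larger α, so on cooling it would change length more than the bronze if both were free. The rigid plates force a common final length, so the aluminium is put into tension and the bronze into compression, with equal and opposite forces P (no external load).
Equating the net (thermal + elastic) strains gives |α₁ − α₂|·ΔT = P·[1/(A₁E₁) + 1/(A₂E₂)].
|α₁ − α₂|·ΔT = 5.4×10⁻⁶ × 191 = 0.001031.
1/(A₁E₁) + 1/(A₂E₂) = 1/(1125×106×10³) + 1/(1725×71×10³) = 1.655×10⁻⁸ N⁻¹.
So P = 0.001031 / 1.655×10⁻⁸ = 62.32 kN.

P ≈ 62.3 kN (compressive in the bronze)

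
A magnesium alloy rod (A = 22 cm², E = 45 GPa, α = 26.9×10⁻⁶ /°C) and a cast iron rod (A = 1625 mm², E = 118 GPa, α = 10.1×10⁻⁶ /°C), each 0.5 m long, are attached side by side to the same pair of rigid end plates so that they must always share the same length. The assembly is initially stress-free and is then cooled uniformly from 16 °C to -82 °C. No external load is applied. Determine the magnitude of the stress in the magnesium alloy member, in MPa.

σ ≈ 48.9 MPa (tensile)

Equilibrium of a rigid end plate with no external load gives equal and opposite internal forces ±P in the two members. Since α_{magnesium alloy} > α_{cast iron}, cooling drives the magnesium alloy into tension and the cast iron into compression.
Setting the final lengths equal and cancelling L: (α₁ − α₂)ΔT = P/(A₁E₁) + P/(A₂E₂).
|α₁ − α₂|·ΔT = 16.8×10⁻⁶ × 98 = 0.001646.
1/(A₁E₁) + 1/(A₂E₂) = 1/(2200×45×10³) + 1/(1625×118×10³) = 1.532×10⁻⁸ N⁻¹.
So P = 0.001646 / 1.532×10⁻⁸ = 107.5 kN.
σ_{magnesium alloy} = P/A₁ = 107500/2200 = 48.86 MPa, tensile.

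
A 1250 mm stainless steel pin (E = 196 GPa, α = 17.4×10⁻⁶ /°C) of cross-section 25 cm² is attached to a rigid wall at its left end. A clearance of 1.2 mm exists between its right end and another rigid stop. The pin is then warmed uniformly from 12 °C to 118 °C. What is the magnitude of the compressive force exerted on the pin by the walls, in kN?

Unrestrained expansion: δ_free = αΔT L = 17.4×10⁻⁶ × 106 × 1250 = 2.305 mm.
After closing the 1.2 mm clearance, 2.305 − 1.2 = 1.105 mm of expansion remains to be suppressed by the wall.
Compatibility: PL/(AE) = 1.105 mm, so σ = P/A = E × (1.105/1250) = 173.3 MPa.
Force on the wall = σA = 173.3 × 2500 mm² = 433.4 kN.

P ≈ 433 kN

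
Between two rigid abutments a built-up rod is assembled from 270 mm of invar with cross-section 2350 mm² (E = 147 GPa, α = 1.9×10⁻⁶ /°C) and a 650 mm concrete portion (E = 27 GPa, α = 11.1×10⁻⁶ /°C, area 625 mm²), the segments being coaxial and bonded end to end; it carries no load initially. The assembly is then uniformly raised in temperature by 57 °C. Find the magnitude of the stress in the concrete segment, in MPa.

σ ≈ 17.9 MPa (compressive)

With the walls removed the bar would change length by δ_free = Σ αᵢΔT Lᵢ = 1.9×10⁻⁶×57×270 + 11.1×10⁻⁶×57×650 = 0.4405 mm.
Since the ends are fixed, an axial force P builds up, equal in every segment, with P · Σ Lᵢ/(AᵢEᵢ) = δ_free.
Σ Lᵢ/(AᵢEᵢ) = 270/(2350×147×10³) + 650/(625×27×10³) = 3.93×10⁻⁵ mm/N.
So P = 0.4405 / 3.93×10⁻⁵ = 11.21 kN, compressive.
σ_{concrete} = P / A = 11210 / 625 = 17.93 MPa.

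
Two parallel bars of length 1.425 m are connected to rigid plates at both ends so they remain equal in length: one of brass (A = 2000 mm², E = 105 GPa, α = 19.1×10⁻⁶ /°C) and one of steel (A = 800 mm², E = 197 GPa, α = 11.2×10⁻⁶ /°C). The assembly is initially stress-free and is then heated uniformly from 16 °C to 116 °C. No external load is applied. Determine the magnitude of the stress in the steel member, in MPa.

The brass has the larger α, so on heating it would change length more than the steel if both were free. The rigid plates force a common final length, so the brass is put into compression and the steel into tension, with equal and opposite forces P (no external load).
Setting the final lengths equal and cancelling L: (α₁ − α₂)ΔT = P/(A₁E₁) + P/(A₂E₂).
|α₁ − α₂|·ΔT = 7.9×10⁻⁶ × 100 = 0.00079.
1/(A₁E₁) + 1/(A₂E₂) = 1/(2000×105×10³) + 1/(800×197×10³) = 1.111×10⁻⁸ N⁻¹.
So P = 0.00079 / 1.111×10⁻⁸ = 71.13 kN.
σ_{steel} = P/A₂ = 71130/800 = 88.91 MPa, tensile.

σ ≈ 88.9 MPa (tensile)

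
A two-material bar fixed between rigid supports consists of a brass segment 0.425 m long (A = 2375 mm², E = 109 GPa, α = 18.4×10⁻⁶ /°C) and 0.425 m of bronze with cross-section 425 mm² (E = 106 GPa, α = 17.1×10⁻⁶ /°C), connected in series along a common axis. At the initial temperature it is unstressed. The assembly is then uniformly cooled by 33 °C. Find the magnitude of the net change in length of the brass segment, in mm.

|ΔL| ≈ 0.184 mm

With the walls removed the bar would change length by δ_free = Σ αᵢΔT Lᵢ = 18.4×10⁻⁶×33×425 + 17.1×10⁻⁶×33×425 = 0.4979 mm.
The walls prevent any net length change, so an axial force P (same in every segment) develops. Compatibility: P · Σ Lᵢ/(AᵢEᵢ) = δ_free.
The series flexibility is Σ Lᵢ/(AᵢEᵢ) = 425/(2375×109×10³) + 425/(425×106×10³) = 1.108×10⁻⁵ mm/N.
P = 0.4979 / 1.108×10⁻⁵ = 44950 N = 44.95 kN, tensile.
For the brass segment, free thermal change = 18.4×10⁻⁶×33×425 = 0.2581 mm and elastic change from P = 44950×425/(2375×109×10³) = 0.0738 mm; these oppose, so the net change is 0.184 mm (segment shortens).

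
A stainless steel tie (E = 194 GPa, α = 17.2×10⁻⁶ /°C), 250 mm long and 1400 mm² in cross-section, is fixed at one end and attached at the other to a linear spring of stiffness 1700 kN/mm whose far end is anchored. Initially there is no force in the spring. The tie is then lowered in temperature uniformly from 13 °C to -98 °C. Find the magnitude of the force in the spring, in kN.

P ≈ 316 kN

Free thermal contraction: δ_free = αΔT L = 17.2×10⁻⁶ × 111 × 250 = 0.4773 mm.
With a force P in the spring, the elastic change of the tie is PL/(AE) and that of the spring is P/k; compatibility requires their sum to equal δ_free.
So P = δ_free / [L/(AE) + 1/k] = 0.4773 / [ 250/(1400×194×10³) + 1/(1700×10³) ].
P = 0.4773 / 1.509×10⁻⁶ = 316400 N.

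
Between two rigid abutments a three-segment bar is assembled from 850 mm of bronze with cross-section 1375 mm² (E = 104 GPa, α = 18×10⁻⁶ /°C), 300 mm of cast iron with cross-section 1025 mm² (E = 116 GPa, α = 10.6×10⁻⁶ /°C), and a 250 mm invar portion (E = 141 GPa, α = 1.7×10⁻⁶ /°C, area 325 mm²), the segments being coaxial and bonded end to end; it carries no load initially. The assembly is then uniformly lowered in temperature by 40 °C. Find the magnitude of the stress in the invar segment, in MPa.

σ ≈ 167 MPa (tensile)

If the supports were absent, the total length change would be Σ αᵢΔT Lᵢ = 18×10⁻⁶×40×850 + 10.6×10⁻⁶×40×300 + 1.7×10⁻⁶×40×250 = 0.7562 mm.
The rigid supports impose zero overall length change; the single axial force P common to all segments must satisfy P Σ Lᵢ/(AᵢEᵢ) = δ_free.
The series flexibility is Σ Lᵢ/(AᵢEᵢ) = 850/(1375×104×10³) + 300/(1025×116×10³) + 250/(325×141×10³) = 1.392×10⁻⁵ mm/N.
P = 0.7562 / 1.392×10⁻⁵ = 54310 N = 54.31 kN, tensile.
σ_{invar} = P / A = 54310 / 325 = 167.1 MPa.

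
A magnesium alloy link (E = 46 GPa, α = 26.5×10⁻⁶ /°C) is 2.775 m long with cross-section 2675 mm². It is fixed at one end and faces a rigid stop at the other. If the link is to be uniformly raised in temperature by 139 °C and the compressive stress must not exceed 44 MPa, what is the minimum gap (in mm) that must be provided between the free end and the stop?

With no wall the link would lengthen by αΔT L = 26.5×10⁻⁶ × 139 × 2775 = 10.22 mm.
At the allowable stress the elastic shortening the wall may impose is σL/E = 44 × 2775 / (46×10³) = 2.654 mm.
So the gap has to take up the difference, g_min = δ_free − σL/E = 10.22 − 2.654 = 7.567 mm.

g ≈ 7.57 mm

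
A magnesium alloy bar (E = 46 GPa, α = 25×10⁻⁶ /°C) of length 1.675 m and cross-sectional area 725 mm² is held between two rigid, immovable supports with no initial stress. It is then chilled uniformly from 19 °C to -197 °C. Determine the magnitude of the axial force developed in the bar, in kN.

P ≈ 180 kN (tensile)

Full restraint means ε = 0, so the stress is σ = EαΔT = 46×10³ × 25×10⁻⁶ × 216 = 248.4 MPa.
P = AEαΔT = 725 × 46×10³ × 25×10⁻⁶ × 216 = 180.1 kN (tensile).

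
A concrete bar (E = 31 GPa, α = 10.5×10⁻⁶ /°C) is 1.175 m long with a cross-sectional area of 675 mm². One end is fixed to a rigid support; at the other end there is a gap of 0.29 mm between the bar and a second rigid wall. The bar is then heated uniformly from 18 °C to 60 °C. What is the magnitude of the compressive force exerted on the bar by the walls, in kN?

P ≈ 4.06 kN

Unrestrained expansion: δ_free = αΔT L = 10.5×10⁻⁶ × 42 × 1175 = 0.5182 mm.
After closing the 0.29 mm clearance, 0.5182 − 0.29 = 0.2282 mm of expansion remains to be suppressed by the wall.
Compatibility: PL/(AE) = 0.2282 mm, so σ = P/A = E × (0.2282/1175) = 6.02 MPa.
P = σA = 6.02 × 675 = 4.063 kN.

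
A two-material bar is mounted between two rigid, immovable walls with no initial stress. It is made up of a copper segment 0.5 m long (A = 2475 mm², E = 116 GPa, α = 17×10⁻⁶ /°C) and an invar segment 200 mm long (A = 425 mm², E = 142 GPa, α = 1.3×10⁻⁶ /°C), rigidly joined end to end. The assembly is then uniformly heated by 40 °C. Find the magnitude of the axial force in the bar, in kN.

P ≈ 69.3 kN (compressive)

If the supports were absent, the total length change would be Σ αᵢΔT Lᵢ = 17×10⁻⁶×40×500 + 1.3×10⁻⁶×40×200 = 0.3504 mm.
The walls prevent any net length change, so an axial force P (same in every segment) develops. Compatibility: P · Σ Lᵢ/(AᵢEᵢ) = δ_free.
The series flexibility is Σ Lᵢ/(AᵢEᵢ) = 500/(2475×116×10³) + 200/(425×142×10³) = 5.056×10⁻⁶ mm/N.
Hence P = δ_free / Σ(L/AE) = 0.3504/5.056×10⁻⁶ = 69.31 kN (compressive).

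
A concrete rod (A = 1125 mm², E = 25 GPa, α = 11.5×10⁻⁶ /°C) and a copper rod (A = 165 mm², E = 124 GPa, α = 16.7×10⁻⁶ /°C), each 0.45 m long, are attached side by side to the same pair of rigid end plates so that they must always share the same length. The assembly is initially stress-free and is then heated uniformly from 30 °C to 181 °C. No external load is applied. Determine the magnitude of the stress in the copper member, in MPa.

σ ≈ 56.4 MPa (compressive)

Both members must finish at the same length. With the larger α, the copper tends to over-expand; the plates restrain it, putting the copper in compression and the concrete in tension. With no external load the two internal forces are equal and opposite, magnitude P.
Equating the net (thermal + elastic) strains gives |α₁ − α₂|·ΔT = P·[1/(A₁E₁) + 1/(A₂E₂)].
|α₁ − α₂|·ΔT = 5.2×10⁻⁶ × 151 = 0.0007852.
1/(A₁E₁) + 1/(A₂E₂) = 1/(1125×25×10³) + 1/(165×124×10³) = 8.443×10⁻⁸ N⁻¹.
So P = 0.0007852 / 8.443×10⁻⁸ = 9.3 kN.
σ_{copper} = P/A₂ = 9300/165 = 56.36 MPa, compressive.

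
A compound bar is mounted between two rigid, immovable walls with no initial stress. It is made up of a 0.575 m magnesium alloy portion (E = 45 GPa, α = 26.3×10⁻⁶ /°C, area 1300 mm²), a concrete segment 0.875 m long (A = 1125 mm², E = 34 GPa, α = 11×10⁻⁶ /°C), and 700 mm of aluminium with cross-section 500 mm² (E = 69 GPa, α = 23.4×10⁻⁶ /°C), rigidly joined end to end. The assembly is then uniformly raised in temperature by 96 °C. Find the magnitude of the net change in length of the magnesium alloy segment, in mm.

With the walls removed the bar would change length by δ_free = Σ αᵢΔT Lᵢ = 26.3×10⁻⁶×96×575 + 11×10⁻⁶×96×875 + 23.4×10⁻⁶×96×700 = 3.948 mm.
Since the ends are fixed, an axial force P builds up, equal in every segment, with P · Σ Lᵢ/(AᵢEᵢ) = δ_free.
The series flexibility is Σ Lᵢ/(AᵢEᵢ) = 575/(1300×45×10³) + 875/(1125×34×10³) + 700/(500×69×10³) = 5.299×10⁻⁵ mm/N.
P = 3.948 / 5.299×10⁻⁵ = 74500 N = 74.5 kN, compressive.
For the magnesium alloy segment, free thermal change = 26.3×10⁻⁶×96×575 = 1.452 mm and elastic change from P = 74500×575/(1300×45×10³) = 0.7323 mm; these oppose, so the net change is 0.719 mm (segment lengthens).

|ΔL| ≈ 0.719 mm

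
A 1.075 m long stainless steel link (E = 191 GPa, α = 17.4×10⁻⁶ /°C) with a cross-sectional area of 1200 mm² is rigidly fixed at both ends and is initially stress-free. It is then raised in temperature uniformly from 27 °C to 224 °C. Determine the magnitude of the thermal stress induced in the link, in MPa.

The supports are rigid, so the total axial strain is zero. The restrained thermal strain is ε = αΔT = 17.4×10⁻⁶ × 197 = 3427.8×10⁻⁶.
The stress required to suppress this strain is σ = Eε = 191×10³ × 3427.8×10⁻⁶ = 654.7 MPa, compressive since the link is trying to expand.

σ ≈ 655 MPa (compressive)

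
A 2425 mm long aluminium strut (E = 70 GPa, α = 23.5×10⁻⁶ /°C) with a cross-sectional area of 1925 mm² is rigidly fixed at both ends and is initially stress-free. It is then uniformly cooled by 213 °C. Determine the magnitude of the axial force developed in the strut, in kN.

P ≈ 674 kN (tensile)

The ends cannot move, so σ = EαΔT = 70×10³ × 23.5×10⁻⁶ × 213 = 350.4 MPa.
P = AEαΔT = 1925 × 70×10³ × 23.5×10⁻⁶ × 213 = 674.5 kN (tensile).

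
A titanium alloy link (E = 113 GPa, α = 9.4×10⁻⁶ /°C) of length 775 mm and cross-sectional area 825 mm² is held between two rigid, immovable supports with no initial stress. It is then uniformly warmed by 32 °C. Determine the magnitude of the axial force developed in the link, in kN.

P ≈ 28 kN (compressive)

With zero net strain, σ = E·αΔT = 113 GPa × 9.4×10⁻⁶ × 32 = 33.99 MPa.
Axial force P = σA = 33.99 × 825 = 28040 N = 28.04 kN, compressive.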